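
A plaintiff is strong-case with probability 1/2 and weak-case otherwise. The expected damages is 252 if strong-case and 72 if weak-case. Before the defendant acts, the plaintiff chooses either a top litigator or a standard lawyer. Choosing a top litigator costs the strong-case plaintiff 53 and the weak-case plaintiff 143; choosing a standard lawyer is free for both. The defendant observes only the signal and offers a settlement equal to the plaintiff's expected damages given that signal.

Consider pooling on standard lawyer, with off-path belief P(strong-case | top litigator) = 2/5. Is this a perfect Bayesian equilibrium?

Yes

At the pooled signal (standard lawyer) the defendant holds the prior 1/2 and pays 1/2·252 + 1/2·72 = 162. Off-path (top litigator) belief 2/5 gives 2/5·252 + 3/5·72 = 144.
Strong-case: standard lawyer gives 162 − 0 = 162; top litigator gives 144 − 53 = 91. Stays. ✓
Weak-case: standard lawyer gives 162 − 0 = 162; top litigator gives 144 − 143 = 1. Stays. ✓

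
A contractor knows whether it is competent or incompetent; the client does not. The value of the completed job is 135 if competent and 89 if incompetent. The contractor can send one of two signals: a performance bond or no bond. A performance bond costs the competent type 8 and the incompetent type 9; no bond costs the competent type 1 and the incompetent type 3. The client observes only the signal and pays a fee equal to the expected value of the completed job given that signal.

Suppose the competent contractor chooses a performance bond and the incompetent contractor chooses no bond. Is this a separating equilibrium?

If types separate, bond earns payment 135 and no bond earns 89.
Competent: bond gives 135 − 8 = 127; no bond gives 89 − 1 = 88. No deviation. ✓
Incompetent: no bond gives 89 − 3 = 86; bond gives 135 − 9 = 126. Would deviate. ✗

No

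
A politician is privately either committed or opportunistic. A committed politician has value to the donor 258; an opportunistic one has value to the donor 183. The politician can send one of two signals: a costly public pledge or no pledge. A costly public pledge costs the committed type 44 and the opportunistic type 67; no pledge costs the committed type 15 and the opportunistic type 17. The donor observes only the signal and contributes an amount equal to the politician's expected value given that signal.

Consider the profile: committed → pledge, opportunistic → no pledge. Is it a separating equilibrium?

Under separation the donor infers type exactly: pledge → committed (pays 258), no pledge → opportunistic (pays 183).
Committed: pledge gives 258 − 44 = 214; no pledge gives 183 − 15 = 168. No deviation. ✓
Opportunistic: no pledge gives 183 − 17 = 166; pledge gives 258 − 67 = 191. Would deviate. ✗

No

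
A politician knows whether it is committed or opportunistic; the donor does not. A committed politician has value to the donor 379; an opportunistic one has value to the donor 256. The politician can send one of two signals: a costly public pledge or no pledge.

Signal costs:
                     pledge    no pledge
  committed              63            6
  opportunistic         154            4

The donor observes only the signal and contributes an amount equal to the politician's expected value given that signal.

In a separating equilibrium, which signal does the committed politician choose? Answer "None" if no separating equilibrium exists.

Try committed → pledge, opportunistic → no pledge:
  If types separate, pledge earns payment 379 and no pledge earns 256.
  Committed: pledge gives 379 − 63 = 316; no pledge gives 256 − 6 = 250. No deviation. ✓
  Opportunistic: no pledge gives 256 − 4 = 252; pledge gives 379 − 154 = 225. No deviation. ✓
Both hold — the committed type sends pledge.

pledge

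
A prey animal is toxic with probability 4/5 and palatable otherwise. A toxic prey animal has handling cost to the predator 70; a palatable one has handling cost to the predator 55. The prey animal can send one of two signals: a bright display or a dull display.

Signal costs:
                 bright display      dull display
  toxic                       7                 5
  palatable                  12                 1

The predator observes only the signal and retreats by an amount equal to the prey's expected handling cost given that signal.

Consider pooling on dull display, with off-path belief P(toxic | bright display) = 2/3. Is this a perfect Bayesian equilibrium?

At the pooled signal (dull display) the predator holds the prior 4/5 and pays 4/5·70 + 1/5·55 = 67. Off-path (bright display) belief 2/3 gives 2/3·70 + 1/3·55 = 65.
Toxic: dull display gives 67 − 5 = 62; bright display gives 65 − 7 = 58. Stays. ✓
Palatable: dull display gives 67 − 1 = 66; bright display gives 65 − 12 = 53. Stays. ✓

Yes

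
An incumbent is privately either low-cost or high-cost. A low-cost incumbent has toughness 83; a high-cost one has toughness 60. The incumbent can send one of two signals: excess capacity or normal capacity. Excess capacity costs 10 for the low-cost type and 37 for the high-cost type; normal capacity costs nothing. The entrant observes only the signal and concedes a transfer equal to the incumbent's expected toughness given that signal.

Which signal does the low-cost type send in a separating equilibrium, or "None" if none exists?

excess capacity

Try low-cost → excess capacity, high-cost → normal capacity:
  If types separate, excess capacity earns payment 83 and normal capacity earns 60.
  Low-cost: excess capacity gives 83 − 10 = 73; normal capacity gives 60 − 0 = 60. No deviation. ✓
  High-cost: normal capacity gives 60 − 0 = 60; excess capacity gives 83 − 37 = 46. No deviation. ✓
Both hold — the low-cost type sends excess capacity.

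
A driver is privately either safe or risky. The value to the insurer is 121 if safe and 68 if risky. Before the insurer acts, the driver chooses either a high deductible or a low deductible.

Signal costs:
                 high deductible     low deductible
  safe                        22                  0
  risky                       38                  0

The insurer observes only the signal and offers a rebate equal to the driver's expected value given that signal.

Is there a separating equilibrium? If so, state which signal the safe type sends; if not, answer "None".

None

Try safe → high deductible, risky → low deductible:
  If types separate, high deductible earns payment 121 and low deductible earns 68.
  Safe: high deductible gives 121 − 22 = 99; low deductible gives 68 − 0 = 68. No deviation. ✓
  Risky: low deductible gives 68 − 0 = 68; high deductible gives 121 − 38 = 83. Would deviate. ✗
Try safe → low deductible, risky → high deductible:
  If types separate, low deductible earns payment 121 and high deductible earns 68.
  Safe: low deductible gives 121 − 0 = 121; high deductible gives 68 − 22 = 46. No deviation. ✓
  Risky: high deductible gives 68 − 38 = 30; low deductible gives 121 − 0 = 121. Would deviate. ✗
Neither assignment is incentive-compatible.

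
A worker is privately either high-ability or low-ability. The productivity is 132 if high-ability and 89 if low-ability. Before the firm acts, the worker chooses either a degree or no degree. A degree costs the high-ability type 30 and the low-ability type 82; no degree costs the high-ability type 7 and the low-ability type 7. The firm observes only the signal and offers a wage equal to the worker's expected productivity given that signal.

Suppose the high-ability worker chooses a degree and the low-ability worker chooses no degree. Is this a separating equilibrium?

Yes

If types separate, degree earns payment 132 and no degree earns 89.
High-ability: degree gives 132 − 30 = 102; no degree gives 89 − 7 = 82. No deviation. ✓
Low-ability: no degree gives 89 − 7 = 82; degree gives 132 − 82 = 50. No deviation. ✓
Both incentive constraints hold.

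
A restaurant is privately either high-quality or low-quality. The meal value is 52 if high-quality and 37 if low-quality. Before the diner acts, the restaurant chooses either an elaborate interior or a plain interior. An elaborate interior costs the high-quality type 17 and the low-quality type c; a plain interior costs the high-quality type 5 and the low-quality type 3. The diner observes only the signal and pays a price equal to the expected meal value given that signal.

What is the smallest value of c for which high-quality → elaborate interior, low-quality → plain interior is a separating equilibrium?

18

Under separation: elaborate interior → high-quality (pays 52); plain interior → low-quality (pays 37).
High-quality: 52 − 17 = 35 ≥ 37 − 5 = 32. Holds regardless of c. ✓
Low-quality: 37 − 3 ≥ 52 − c, so c ≥ 52 − 34 = 18.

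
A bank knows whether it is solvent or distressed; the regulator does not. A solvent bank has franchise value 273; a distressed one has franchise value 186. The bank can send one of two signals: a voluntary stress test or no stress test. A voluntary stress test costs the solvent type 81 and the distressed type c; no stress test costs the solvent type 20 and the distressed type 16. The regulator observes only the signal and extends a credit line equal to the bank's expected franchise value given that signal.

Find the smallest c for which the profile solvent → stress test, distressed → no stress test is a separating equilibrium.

103

Under separation: stress test → solvent (pays 273); no stress test → distressed (pays 186).
Solvent: 273 − 81 = 192 ≥ 186 − 20 = 166. Holds regardless of c. ✓
Distressed: 186 − 16 ≥ 273 − c, so c ≥ 273 − 170 = 103.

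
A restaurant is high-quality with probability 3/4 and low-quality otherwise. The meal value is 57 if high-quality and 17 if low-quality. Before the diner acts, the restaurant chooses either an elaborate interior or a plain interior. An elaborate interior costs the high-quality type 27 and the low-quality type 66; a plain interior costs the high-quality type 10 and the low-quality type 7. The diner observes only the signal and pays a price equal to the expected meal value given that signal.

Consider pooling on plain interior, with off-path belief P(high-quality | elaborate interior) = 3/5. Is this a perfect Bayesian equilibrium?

At the pooled signal (plain interior) the diner holds the prior 3/4 and pays 3/4·57 + 1/4·17 = 47. Off-path (elaborate interior) belief 3/5 gives 3/5·57 + 2/5·17 = 41.
High-quality: plain interior gives 47 − 10 = 37; elaborate interior gives 41 − 27 = 14. Stays. ✓
Low-quality: plain interior gives 47 − 7 = 40; elaborate interior gives 41 − 66 = -25. Stays. ✓

Yes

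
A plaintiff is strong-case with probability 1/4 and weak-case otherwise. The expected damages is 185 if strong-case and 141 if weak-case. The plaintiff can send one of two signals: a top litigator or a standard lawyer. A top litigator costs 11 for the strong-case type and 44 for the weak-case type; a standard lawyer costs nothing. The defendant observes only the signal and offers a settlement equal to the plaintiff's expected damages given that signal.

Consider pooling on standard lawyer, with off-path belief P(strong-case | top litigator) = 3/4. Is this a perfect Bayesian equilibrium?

No

At the pooled signal (standard lawyer) the defendant holds the prior 1/4 and pays 1/4·185 + 3/4·141 = 152. Off-path (top litigator) belief 3/4 gives 3/4·185 + 1/4·141 = 174.
Strong-case: standard lawyer gives 152 − 0 = 152; top litigator gives 174 − 11 = 163. Deviates. ✗
Weak-case: standard lawyer gives 152 − 0 = 152; top litigator gives 174 − 44 = 130. Stays. ✓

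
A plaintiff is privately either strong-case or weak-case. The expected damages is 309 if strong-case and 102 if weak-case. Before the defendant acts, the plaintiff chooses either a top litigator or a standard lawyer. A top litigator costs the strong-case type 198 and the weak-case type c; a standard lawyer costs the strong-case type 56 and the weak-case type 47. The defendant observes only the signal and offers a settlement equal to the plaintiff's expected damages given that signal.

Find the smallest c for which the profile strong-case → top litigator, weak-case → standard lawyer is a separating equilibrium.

Under separation: top litigator → strong-case (pays 309); standard lawyer → weak-case (pays 102).
Strong-case: 309 − 198 = 111 ≥ 102 − 56 = 46. Holds regardless of c. ✓
Weak-case: 102 − 47 ≥ 309 − c, so c ≥ 309 − 55 = 254.

254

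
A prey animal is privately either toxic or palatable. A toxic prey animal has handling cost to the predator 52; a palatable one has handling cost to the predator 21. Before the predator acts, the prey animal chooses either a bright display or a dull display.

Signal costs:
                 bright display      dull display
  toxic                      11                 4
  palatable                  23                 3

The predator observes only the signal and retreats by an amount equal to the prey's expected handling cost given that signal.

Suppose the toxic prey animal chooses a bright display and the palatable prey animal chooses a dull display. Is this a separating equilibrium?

No

If types separate, bright display earns payment 52 and dull display earns 21.
Toxic: bright display gives 52 − 11 = 41; dull display gives 21 − 4 = 17. No deviation. ✓
Palatable: dull display gives 21 − 3 = 18; bright display gives 52 − 23 = 29. Would deviate. ✗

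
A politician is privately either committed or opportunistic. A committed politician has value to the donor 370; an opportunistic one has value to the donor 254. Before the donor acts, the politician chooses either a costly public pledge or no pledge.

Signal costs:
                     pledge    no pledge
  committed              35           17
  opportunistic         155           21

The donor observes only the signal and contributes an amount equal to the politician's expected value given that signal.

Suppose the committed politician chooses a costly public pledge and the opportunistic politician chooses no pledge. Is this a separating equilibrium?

Yes

If types separate, pledge earns payment 370 and no pledge earns 254.
Committed: pledge gives 370 − 35 = 335; no pledge gives 254 − 17 = 237. No deviation. ✓
Opportunistic: no pledge gives 254 − 21 = 233; pledge gives 370 − 155 = 215. No deviation. ✓
Neither type gains from mimicking the other.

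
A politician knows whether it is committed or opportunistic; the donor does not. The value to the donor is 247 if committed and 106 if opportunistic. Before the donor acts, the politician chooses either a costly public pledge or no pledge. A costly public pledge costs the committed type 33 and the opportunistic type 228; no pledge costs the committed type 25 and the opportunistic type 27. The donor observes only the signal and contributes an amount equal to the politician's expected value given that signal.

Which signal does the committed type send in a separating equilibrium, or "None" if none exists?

Try committed → pledge, opportunistic → no pledge:
  If types separate, pledge earns payment 247 and no pledge earns 106.
  Committed: pledge gives 247 − 33 = 214; no pledge gives 106 − 25 = 81. No deviation. ✓
  Opportunistic: no pledge gives 106 − 27 = 79; pledge gives 247 − 228 = 19. No deviation. ✓
Both hold — the committed type sends pledge.

pledge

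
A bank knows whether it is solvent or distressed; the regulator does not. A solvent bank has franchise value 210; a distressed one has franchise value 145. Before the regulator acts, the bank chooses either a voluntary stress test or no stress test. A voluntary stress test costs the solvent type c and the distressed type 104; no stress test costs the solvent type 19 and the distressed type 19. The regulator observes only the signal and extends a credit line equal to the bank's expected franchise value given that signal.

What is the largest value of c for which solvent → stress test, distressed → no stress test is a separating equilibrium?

84

Under separation: stress test → solvent (pays 210); no stress test → distressed (pays 145).
Distressed: 145 − 19 = 126 ≥ 210 − 104 = 106. Holds regardless of c. ✓
Solvent: 210 − c ≥ 145 − 19, so c ≤ 210 − 126 = 84.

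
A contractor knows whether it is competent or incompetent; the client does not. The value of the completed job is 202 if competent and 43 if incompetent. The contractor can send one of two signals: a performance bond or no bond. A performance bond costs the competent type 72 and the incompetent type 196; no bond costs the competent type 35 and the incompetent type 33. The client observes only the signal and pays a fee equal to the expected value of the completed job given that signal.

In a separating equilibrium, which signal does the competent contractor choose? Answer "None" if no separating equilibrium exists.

bond

Try competent → bond, incompetent → no bond:
  If types separate, bond earns payment 202 and no bond earns 43.
  Competent: bond gives 202 − 72 = 130; no bond gives 43 − 35 = 8. No deviation. ✓
  Incompetent: no bond gives 43 − 33 = 10; bond gives 202 − 196 = 6. No deviation. ✓
Both hold — the competent type sends bond.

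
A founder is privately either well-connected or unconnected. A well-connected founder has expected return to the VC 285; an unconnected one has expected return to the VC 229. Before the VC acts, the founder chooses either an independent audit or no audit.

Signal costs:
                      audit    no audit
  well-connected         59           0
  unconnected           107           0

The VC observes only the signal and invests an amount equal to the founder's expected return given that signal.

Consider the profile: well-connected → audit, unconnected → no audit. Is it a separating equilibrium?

If types separate, audit earns payment 285 and no audit earns 229.
Well-connected: audit gives 285 − 59 = 226; no audit gives 229 − 0 = 229. Would deviate. ✗
Unconnected: no audit gives 229 − 0 = 229; audit gives 285 − 107 = 178. No deviation. ✓

No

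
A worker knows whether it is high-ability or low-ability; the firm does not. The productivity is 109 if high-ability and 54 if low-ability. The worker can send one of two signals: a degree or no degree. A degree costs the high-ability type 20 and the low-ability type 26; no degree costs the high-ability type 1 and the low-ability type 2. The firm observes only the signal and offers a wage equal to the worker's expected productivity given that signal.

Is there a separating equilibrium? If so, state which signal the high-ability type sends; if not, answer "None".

None

Try high-ability → degree, low-ability → no degree:
  Under separation the firm infers type exactly: degree → high-ability (pays 109), no degree → low-ability (pays 54).
  High-ability: degree gives 109 − 20 = 89; no degree gives 54 − 1 = 53. No deviation. ✓
  Low-ability: no degree gives 54 − 2 = 52; degree gives 109 − 26 = 83. Would deviate. ✗
Try high-ability → no degree, low-ability → degree:
  Under separation the firm infers type exactly: no degree → high-ability (pays 109), degree → low-ability (pays 54).
  High-ability: no degree gives 109 − 1 = 108; degree gives 54 − 20 = 34. No deviation. ✓
  Low-ability: degree gives 54 − 26 = 28; no degree gives 109 − 2 = 107. Would deviate. ✗
Neither assignment is incentive-compatible.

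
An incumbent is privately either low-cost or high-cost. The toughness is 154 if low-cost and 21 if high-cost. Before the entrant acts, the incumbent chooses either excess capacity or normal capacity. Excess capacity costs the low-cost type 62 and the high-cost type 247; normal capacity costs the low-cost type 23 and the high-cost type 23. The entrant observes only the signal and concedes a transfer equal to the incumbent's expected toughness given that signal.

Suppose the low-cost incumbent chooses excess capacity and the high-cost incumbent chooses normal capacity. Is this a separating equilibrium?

Yes

Under separation the entrant infers type exactly: excess capacity → low-cost (pays 154), normal capacity → high-cost (pays 21).
Low-cost: excess capacity gives 154 − 62 = 92; normal capacity gives 21 − 23 = -2. No deviation. ✓
High-cost: normal capacity gives 21 − 23 = -2; excess capacity gives 154 − 247 = -93. No deviation. ✓
Neither type gains from mimicking the other.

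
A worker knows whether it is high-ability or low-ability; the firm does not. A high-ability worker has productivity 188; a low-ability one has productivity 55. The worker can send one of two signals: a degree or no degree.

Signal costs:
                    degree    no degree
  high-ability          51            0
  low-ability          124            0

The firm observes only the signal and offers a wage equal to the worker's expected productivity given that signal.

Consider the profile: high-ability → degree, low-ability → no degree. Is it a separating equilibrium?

If types separate, degree earns payment 188 and no degree earns 55.
High-ability: degree gives 188 − 51 = 137; no degree gives 55 − 0 = 55. No deviation. ✓
Low-ability: no degree gives 55 − 0 = 55; degree gives 188 − 124 = 64. Would deviate. ✗

No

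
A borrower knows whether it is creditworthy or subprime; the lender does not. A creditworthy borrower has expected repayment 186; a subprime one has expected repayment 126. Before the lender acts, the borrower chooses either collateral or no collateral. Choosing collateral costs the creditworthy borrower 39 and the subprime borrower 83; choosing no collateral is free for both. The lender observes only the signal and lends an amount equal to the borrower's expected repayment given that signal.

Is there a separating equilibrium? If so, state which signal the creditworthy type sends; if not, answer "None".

collateral

Try creditworthy → collateral, subprime → no collateral:
  Under separation the lender infers type exactly: collateral → creditworthy (pays 186), no collateral → subprime (pays 126).
  Creditworthy: collateral gives 186 − 39 = 147; no collateral gives 126 − 0 = 126. No deviation. ✓
  Subprime: no collateral gives 126 − 0 = 126; collateral gives 186 − 83 = 103. No deviation. ✓
Both hold — the creditworthy type sends collateral.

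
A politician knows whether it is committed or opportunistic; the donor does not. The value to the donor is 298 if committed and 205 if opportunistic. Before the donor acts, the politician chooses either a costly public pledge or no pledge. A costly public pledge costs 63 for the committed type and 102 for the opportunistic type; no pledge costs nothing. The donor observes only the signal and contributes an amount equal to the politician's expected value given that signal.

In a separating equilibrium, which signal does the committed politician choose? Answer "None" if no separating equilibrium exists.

Try committed → pledge, opportunistic → no pledge:
  Under separation the donor infers type exactly: pledge → committed (pays 298), no pledge → opportunistic (pays 205).
  Committed: pledge gives 298 − 63 = 235; no pledge gives 205 − 0 = 205. No deviation. ✓
  Opportunistic: no pledge gives 205 − 0 = 205; pledge gives 298 − 102 = 196. No deviation. ✓
Both hold — the committed type sends pledge.

pledge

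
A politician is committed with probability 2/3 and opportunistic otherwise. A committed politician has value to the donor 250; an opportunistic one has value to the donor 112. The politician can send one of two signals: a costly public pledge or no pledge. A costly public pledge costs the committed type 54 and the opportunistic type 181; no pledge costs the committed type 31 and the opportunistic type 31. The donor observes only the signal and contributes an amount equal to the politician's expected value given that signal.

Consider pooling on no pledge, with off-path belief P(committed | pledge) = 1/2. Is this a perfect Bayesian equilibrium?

At the pooled signal (no pledge) the donor holds the prior 2/3 and pays 2/3·250 + 1/3·112 = 204. Off-path (pledge) belief 1/2 gives 1/2·250 + 1/2·112 = 181.
Committed: no pledge gives 204 − 31 = 173; pledge gives 181 − 54 = 127. Stays. ✓
Opportunistic: no pledge gives 204 − 31 = 173; pledge gives 181 − 181 = 0. Stays. ✓

Yes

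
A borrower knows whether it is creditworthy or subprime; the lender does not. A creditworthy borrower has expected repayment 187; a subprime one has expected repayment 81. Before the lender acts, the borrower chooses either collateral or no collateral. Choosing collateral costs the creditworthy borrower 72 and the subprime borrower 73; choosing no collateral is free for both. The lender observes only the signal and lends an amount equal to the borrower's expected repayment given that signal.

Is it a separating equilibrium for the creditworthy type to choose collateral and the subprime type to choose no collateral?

No

If types separate, collateral earns payment 187 and no collateral earns 81.
Creditworthy: collateral gives 187 − 72 = 115; no collateral gives 81 − 0 = 81. No deviation. ✓
Subprime: no collateral gives 81 − 0 = 81; collateral gives 187 − 73 = 114. Would deviate. ✗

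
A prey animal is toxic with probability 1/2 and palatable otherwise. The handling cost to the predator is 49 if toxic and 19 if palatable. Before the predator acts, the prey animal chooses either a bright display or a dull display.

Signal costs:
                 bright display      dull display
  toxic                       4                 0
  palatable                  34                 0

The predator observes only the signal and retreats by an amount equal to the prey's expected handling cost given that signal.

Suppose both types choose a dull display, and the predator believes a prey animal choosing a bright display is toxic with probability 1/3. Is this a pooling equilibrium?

On the equilibrium path (dull display) the predator holds the prior 1/2 and pays 1/2·49 + 1/2·19 = 34. Off-path (bright display) belief 1/3 gives 1/3·49 + 2/3·19 = 29.
Toxic: dull display gives 34 − 0 = 34; bright display gives 29 − 4 = 25. Stays. ✓
Palatable: dull display gives 34 − 0 = 34; bright display gives 29 − 34 = -5. Stays. ✓
Beliefs are Bayes-consistent on-path and both types best-respond.

Yes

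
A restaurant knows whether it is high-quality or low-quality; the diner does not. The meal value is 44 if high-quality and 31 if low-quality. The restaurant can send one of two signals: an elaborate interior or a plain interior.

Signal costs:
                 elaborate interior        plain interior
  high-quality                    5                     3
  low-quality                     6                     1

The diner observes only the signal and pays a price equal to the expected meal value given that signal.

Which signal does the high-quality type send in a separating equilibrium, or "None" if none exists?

None

Try high-quality → elaborate interior, low-quality → plain interior:
  Under separation the diner infers type exactly: elaborate interior → high-quality (pays 44), plain interior → low-quality (pays 31).
  High-quality: elaborate interior gives 44 − 5 = 39; plain interior gives 31 − 3 = 28. No deviation. ✓
  Low-quality: plain interior gives 31 − 1 = 30; elaborate interior gives 44 − 6 = 38. Would deviate. ✗
Try high-quality → plain interior, low-quality → elaborate interior:
  Under separation the diner infers type exactly: plain interior → high-quality (pays 44), elaborate interior → low-quality (pays 31).
  High-quality: plain interior gives 44 − 3 = 41; elaborate interior gives 31 − 5 = 26. No deviation. ✓
  Low-quality: elaborate interior gives 31 − 6 = 25; plain interior gives 44 − 1 = 43. Would deviate. ✗
Neither assignment is incentive-compatible.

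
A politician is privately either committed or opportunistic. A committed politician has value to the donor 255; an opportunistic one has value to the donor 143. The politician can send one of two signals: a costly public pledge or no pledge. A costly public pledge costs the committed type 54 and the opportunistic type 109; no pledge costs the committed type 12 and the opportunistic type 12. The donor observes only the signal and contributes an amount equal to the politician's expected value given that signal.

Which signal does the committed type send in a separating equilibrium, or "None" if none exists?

Try committed → pledge, opportunistic → no pledge:
  Under separation the donor infers type exactly: pledge → committed (pays 255), no pledge → opportunistic (pays 143).
  Committed: pledge gives 255 − 54 = 201; no pledge gives 143 − 12 = 131. No deviation. ✓
  Opportunistic: no pledge gives 143 − 12 = 131; pledge gives 255 − 109 = 146. Would deviate. ✗
Try committed → no pledge, opportunistic → pledge:
  Under separation the donor infers type exactly: no pledge → committed (pays 255), pledge → opportunistic (pays 143).
  Committed: no pledge gives 255 − 12 = 243; pledge gives 143 − 54 = 89. No deviation. ✓
  Opportunistic: pledge gives 143 − 109 = 34; no pledge gives 255 − 12 = 243. Would deviate. ✗
Neither assignment is incentive-compatible.

None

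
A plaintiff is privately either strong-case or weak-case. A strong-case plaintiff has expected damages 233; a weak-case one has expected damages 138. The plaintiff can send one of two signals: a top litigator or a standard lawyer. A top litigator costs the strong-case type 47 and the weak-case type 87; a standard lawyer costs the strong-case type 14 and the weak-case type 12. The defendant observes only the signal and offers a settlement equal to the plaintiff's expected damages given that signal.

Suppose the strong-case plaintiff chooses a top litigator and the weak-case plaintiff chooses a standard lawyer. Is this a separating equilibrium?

Under separation the defendant infers type exactly: top litigator → strong-case (pays 233), standard lawyer → weak-case (pays 138).
Strong-case: top litigator gives 233 − 47 = 186; standard lawyer gives 138 − 14 = 124. No deviation. ✓
Weak-case: standard lawyer gives 138 − 12 = 126; top litigator gives 233 − 87 = 146. Would deviate. ✗

No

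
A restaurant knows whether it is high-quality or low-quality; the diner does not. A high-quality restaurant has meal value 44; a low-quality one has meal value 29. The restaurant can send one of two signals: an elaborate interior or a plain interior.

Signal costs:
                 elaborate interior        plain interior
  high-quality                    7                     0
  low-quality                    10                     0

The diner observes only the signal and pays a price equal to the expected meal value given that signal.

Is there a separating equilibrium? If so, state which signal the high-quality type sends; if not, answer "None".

Try high-quality → elaborate interior, low-quality → plain interior:
  If types separate, elaborate interior earns payment 44 and plain interior earns 29.
  High-quality: elaborate interior gives 44 − 7 = 37; plain interior gives 29 − 0 = 29. No deviation. ✓
  Low-quality: plain interior gives 29 − 0 = 29; elaborate interior gives 44 − 10 = 34. Would deviate. ✗
Try high-quality → plain interior, low-quality → elaborate interior:
  If types separate, plain interior earns payment 44 and elaborate interior earns 29.
  High-quality: plain interior gives 44 − 0 = 44; elaborate interior gives 29 − 7 = 22. No deviation. ✓
  Low-quality: elaborate interior gives 29 − 10 = 19; plain interior gives 44 − 0 = 44. Would deviate. ✗
Neither assignment is incentive-compatible.

None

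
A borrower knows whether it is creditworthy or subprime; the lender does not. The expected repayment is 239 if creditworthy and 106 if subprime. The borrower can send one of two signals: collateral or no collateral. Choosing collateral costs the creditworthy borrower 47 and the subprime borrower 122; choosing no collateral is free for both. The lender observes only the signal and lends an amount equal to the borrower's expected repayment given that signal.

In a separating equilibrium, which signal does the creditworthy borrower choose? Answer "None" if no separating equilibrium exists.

Try creditworthy → collateral, subprime → no collateral:
  Under separation the lender infers type exactly: collateral → creditworthy (pays 239), no collateral → subprime (pays 106).
  Creditworthy: collateral gives 239 − 47 = 192; no collateral gives 106 − 0 = 106. No deviation. ✓
  Subprime: no collateral gives 106 − 0 = 106; collateral gives 239 − 122 = 117. Would deviate. ✗
Try creditworthy → no collateral, subprime → collateral:
  Under separation the lender infers type exactly: no collateral → creditworthy (pays 239), collateral → subprime (pays 106).
  Creditworthy: no collateral gives 239 − 0 = 239; collateral gives 106 − 47 = 59. No deviation. ✓
  Subprime: collateral gives 106 − 122 = -16; no collateral gives 239 − 0 = 239. Would deviate. ✗
Neither assignment is incentive-compatible.

None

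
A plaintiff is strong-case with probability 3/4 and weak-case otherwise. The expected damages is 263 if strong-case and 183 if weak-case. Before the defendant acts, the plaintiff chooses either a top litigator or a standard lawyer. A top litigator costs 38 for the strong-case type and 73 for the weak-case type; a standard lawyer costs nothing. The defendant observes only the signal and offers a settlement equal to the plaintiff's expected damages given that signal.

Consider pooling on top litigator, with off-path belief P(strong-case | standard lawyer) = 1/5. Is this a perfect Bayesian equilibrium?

No

At the pooled signal (top litigator) the defendant holds the prior 3/4 and pays 3/4·263 + 1/4·183 = 243. Off-path (standard lawyer) belief 1/5 gives 1/5·263 + 4/5·183 = 199.
Strong-case: top litigator gives 243 − 38 = 205; standard lawyer gives 199 − 0 = 199. Stays. ✓
Weak-case: top litigator gives 243 − 73 = 170; standard lawyer gives 199 − 0 = 199. Deviates. ✗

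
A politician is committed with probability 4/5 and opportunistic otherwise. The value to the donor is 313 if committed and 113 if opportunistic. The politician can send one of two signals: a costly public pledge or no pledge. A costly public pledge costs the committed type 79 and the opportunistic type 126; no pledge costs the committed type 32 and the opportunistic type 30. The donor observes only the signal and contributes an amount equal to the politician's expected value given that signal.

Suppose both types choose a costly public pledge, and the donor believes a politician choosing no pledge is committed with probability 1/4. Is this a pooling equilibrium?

At the pooled signal (pledge) the donor holds the prior 4/5 and pays 4/5·313 + 1/5·113 = 273. Off-path (no pledge) belief 1/4 gives 1/4·313 + 3/4·113 = 163.
Committed: pledge gives 273 − 79 = 194; no pledge gives 163 − 32 = 131. Stays. ✓
Opportunistic: pledge gives 273 − 126 = 147; no pledge gives 163 − 30 = 133. Stays. ✓

Yes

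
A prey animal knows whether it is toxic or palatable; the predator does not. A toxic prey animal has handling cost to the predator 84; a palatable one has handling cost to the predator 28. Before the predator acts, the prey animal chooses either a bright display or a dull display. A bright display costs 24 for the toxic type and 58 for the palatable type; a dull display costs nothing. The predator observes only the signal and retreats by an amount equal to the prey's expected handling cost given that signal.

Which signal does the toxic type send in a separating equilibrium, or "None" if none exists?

bright display

Try toxic → bright display, palatable → dull display:
  If types separate, bright display earns payment 84 and dull display earns 28.
  Toxic: bright display gives 84 − 24 = 60; dull display gives 28 − 0 = 28. No deviation. ✓
  Palatable: dull display gives 28 − 0 = 28; bright display gives 84 − 58 = 26. No deviation. ✓
Both hold — the toxic type sends bright display.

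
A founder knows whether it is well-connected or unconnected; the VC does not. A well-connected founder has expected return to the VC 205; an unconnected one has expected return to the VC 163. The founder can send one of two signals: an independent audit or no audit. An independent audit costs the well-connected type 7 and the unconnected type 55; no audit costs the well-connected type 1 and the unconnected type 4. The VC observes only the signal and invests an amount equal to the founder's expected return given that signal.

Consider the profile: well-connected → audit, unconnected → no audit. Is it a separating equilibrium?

Yes

If types separate, audit earns payment 205 and no audit earns 163.
Well-connected: audit gives 205 − 7 = 198; no audit gives 163 − 1 = 162. No deviation. ✓
Unconnected: no audit gives 163 − 4 = 159; audit gives 205 − 55 = 150. No deviation. ✓
Neither type gains from mimicking the other.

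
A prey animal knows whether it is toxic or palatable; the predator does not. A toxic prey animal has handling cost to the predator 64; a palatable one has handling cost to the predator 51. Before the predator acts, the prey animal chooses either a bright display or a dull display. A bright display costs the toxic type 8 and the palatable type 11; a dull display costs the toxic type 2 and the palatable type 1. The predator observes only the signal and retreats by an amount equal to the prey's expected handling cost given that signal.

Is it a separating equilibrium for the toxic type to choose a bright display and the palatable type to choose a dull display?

No

Under separation the predator infers type exactly: bright display → toxic (pays 64), dull display → palatable (pays 51).
Toxic: bright display gives 64 − 8 = 56; dull display gives 51 − 2 = 49. No deviation. ✓
Palatable: dull display gives 51 − 1 = 50; bright display gives 64 − 11 = 53. Would deviate. ✗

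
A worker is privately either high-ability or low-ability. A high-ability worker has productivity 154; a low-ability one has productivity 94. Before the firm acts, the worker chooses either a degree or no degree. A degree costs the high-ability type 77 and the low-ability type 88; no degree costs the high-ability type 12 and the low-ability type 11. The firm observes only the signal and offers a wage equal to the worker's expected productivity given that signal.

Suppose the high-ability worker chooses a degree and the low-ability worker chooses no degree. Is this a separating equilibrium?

No

If types separate, degree earns payment 154 and no degree earns 94.
High-ability: degree gives 154 − 77 = 77; no degree gives 94 − 12 = 82. Would deviate. ✗
Low-ability: no degree gives 94 − 11 = 83; degree gives 154 − 88 = 66. No deviation. ✓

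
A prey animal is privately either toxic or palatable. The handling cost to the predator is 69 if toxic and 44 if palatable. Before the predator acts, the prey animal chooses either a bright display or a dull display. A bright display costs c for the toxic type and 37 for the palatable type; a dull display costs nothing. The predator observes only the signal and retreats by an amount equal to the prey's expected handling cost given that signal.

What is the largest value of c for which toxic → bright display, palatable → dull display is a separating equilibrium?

Under separation: bright display → toxic (pays 69); dull display → palatable (pays 44).
Palatable: 44 − 0 = 44 ≥ 69 − 37 = 32. Holds regardless of c. ✓
Toxic: 69 − c ≥ 44 − 0, so c ≤ 69 − 44 = 25.

25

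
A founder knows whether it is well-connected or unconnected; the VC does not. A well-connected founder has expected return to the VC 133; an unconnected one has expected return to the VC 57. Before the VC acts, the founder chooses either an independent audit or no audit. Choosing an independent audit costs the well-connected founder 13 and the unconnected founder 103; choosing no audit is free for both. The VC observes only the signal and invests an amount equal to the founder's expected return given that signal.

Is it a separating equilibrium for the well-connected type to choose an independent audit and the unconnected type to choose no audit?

Yes

Under separation the VC infers type exactly: audit → well-connected (pays 133), no audit → unconnected (pays 57).
Well-connected: audit gives 133 − 13 = 120; no audit gives 57 − 0 = 57. No deviation. ✓
Unconnected: no audit gives 57 − 0 = 57; audit gives 133 − 103 = 30. No deviation. ✓
Both incentive constraints hold.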